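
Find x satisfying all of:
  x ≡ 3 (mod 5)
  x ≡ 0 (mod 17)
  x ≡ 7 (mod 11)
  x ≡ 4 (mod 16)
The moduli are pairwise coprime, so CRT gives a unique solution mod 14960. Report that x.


Product of moduli M = 5 · 17 · 11 · 16 = 14960.
Merge one congruence at a time:
  Start: x ≡ 3 (mod 5).
  Combine with x ≡ 0 (mod 17); new modulus lcm = 85.
    Write x = 3 + 5·t and substitute into x ≡ 0 (mod 17): 5·t ≡ 0 − 3 = -3 (mod 17).
    Reduce coefficients mod 17: 5·t ≡ 14 (mod 17).
    The inverse of 5 mod 17 is 7 (since 5·7 = 35 = 2·17 + 1), so t ≡ 7·14 = 98 ≡ 13 (mod 17).
    Then x = 3 + 5·13 = 68, valid modulo lcm(5, 17) = 85: x ≡ 68 (mod 85).
  Combine with x ≡ 7 (mod 11); new modulus lcm = 935.
    Write x = 68 + 85·t and substitute into x ≡ 7 (mod 11): 85·t ≡ 7 − 68 = -61 (mod 11).
    Reduce coefficients mod 11: 8·t ≡ 5 (mod 11).
    The inverse of 8 mod 11 is 7 (since 8·7 = 56 = 5·11 + 1), so t ≡ 7·5 = 35 ≡ 2 (mod 11).
    Then x = 68 + 85·2 = 238, valid modulo lcm(85, 11) = 935: x ≡ 238 (mod 935).
  Combine with x ≡ 4 (mod 16); new modulus lcm = 14960.
    Write x = 238 + 935·t and substitute into x ≡ 4 (mod 16): 935·t ≡ 4 − 238 = -234 (mod 16).
    Reduce coefficients mod 16: 7·t ≡ 6 (mod 16).
    The inverse of 7 mod 16 is 7 (since 7·7 = 49 = 3·16 + 1), so t ≡ 7·6 = 42 ≡ 10 (mod 16).
    Then x = 238 + 935·10 = 9588, valid modulo lcm(935, 16) = 14960: x ≡ 9588 (mod 14960).
Verify against each original: 9588 mod 5 = 3, 9588 mod 17 = 0, 9588 mod 11 = 7, 9588 mod 16 = 4.

x ≡ 9588 (mod 14960).


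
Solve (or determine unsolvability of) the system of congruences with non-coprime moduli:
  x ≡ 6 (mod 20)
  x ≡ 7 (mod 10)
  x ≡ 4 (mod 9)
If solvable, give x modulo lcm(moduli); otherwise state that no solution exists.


Moduli 20, 10, 9 are not pairwise coprime, so CRT works modulo lcm(m_i) when all pairwise compatibility conditions hold.
Pairwise compatibility: gcd(m_i, m_j) must divide a_i - a_j for every pair.
Merge one congruence at a time:
  Start: x ≡ 6 (mod 20).
  Combine with x ≡ 7 (mod 10): gcd(20, 10) = 10, and 7 - 6 = 1 is NOT divisible by 10.
    ⇒ system is inconsistent (no integer solution).

No solution (the system is inconsistent).


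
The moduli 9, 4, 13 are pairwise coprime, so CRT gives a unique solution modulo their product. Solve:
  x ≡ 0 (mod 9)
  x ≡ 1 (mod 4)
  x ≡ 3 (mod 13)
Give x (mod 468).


Moduli 9, 4, 13 are pairwise coprime; by CRT there is a unique solution modulo M = 9 · 4 · 13 = 468.
Solve pairwise, accumulating the modulus:
  Start with x ≡ 0 (mod 9).
  Combine with x ≡ 1 (mod 4): since gcd(9, 4) = 1, we get a unique residue mod 36.
    Write x = 0 + 9·t and substitute into x ≡ 1 (mod 4): 9·t ≡ 1 − 0 = 1 (mod 4).
    Reduce coefficients mod 4: 1·t ≡ 1 (mod 4).
    So t ≡ 1 (mod 4).
    Then x = 0 + 9·1 = 9, valid modulo lcm(9, 4) = 36: x ≡ 9 (mod 36).
  Combine with x ≡ 3 (mod 13): since gcd(36, 13) = 1, we get a unique residue mod 468.
    Write x = 9 + 36·t and substitute into x ≡ 3 (mod 13): 36·t ≡ 3 − 9 = -6 (mod 13).
    Reduce coefficients mod 13: 10·t ≡ 7 (mod 13).
    The inverse of 10 mod 13 is 4 (since 10·4 = 40 = 3·13 + 1), so t ≡ 4·7 = 28 ≡ 2 (mod 13).
    Then x = 9 + 36·2 = 81, valid modulo lcm(36, 13) = 468: x ≡ 81 (mod 468).
Verify: 81 mod 9 = 0 ✓, 81 mod 4 = 1 ✓, 81 mod 13 = 3 ✓.

x ≡ 81 (mod 468).


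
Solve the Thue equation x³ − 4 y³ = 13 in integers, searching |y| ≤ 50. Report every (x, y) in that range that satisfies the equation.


The equation is x³ - 4y³ = 13. For fixed y, x³ = 4·y³ + 13, so a solution requires the RHS to be a perfect cube.
Strategy: iterate y from -50 to 50, compute RHS = 4·y³ + 13, and check whether it is a (positive or negative) perfect cube.
Check small values of y:
  y = 0: RHS = 13 is not a perfect cube.
  y = 1: RHS = 17 is not a perfect cube.
  y = -1: RHS = 9 is not a perfect cube.
  y = 2: RHS = 45 is not a perfect cube.
  y = -2: RHS = -19 is not a perfect cube.
  y = 3: RHS = 121 is not a perfect cube.
  y = -3: RHS = -95 is not a perfect cube.
Continuing the search up to |y| = 50 finds no solutions either.
No (x, y) in the scanned range satisfies the equation.

No integer solutions with |y| ≤ 50.


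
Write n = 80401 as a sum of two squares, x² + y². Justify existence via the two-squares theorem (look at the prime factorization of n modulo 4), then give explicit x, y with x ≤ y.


Step 1: Factor n = 80401 = 37 · 41 · 53.
Step 2: Check the mod-4 condition on each prime factor: 37 ≡ 1 (mod 4), exponent 1; 41 ≡ 1 (mod 4), exponent 1; 53 ≡ 1 (mod 4), exponent 1.
All primes ≡ 3 (mod 4) appear to even exponent (or don't appear), so by the two-squares theorem n IS expressible as a sum of two squares.
Step 3: Build a representation. Here n = 37 · 41 · 53 is a product of primes ≡ 1 (mod 4). Each prime p ≡ 1 (mod 4) is itself a sum of two squares; find a² by testing p − a² for a perfect square:
  37: 37 − 1² = 36 = 6² ⇒ 37 = 1² + 6².
  41: 41 − 1² = 40, 41 − 2² = 37, 41 − 3² = 32, 41 − 4² = 25 = 5² ⇒ 41 = 4² + 5².
  53: 53 − 1² = 52, 53 − 2² = 49 = 7² ⇒ 53 = 2² + 7².
  Combine using the Brahmagupta–Fibonacci identity (a² + b²)(c² + d²) = (ac − bd)² + (ad + bc)² = (ac + bd)² + (ad − bc)²:
  37 · 41 = 1517: from (1² + 6²)(4² + 5²), take (1·4 − 6·5, 1·5 + 6·4) = (4 − 30, 5 + 24) = (-26, 29); dropping signs (only squares matter) gives (26, 29); check 26² + 29² = 676 + 841 = 1517 ✓.
  1517 · 53 = 80401: from (26² + 29²)(2² + 7²), take (26·2 − 29·7, 26·7 + 29·2) = (52 − 203, 182 + 58) = (-151, 240); dropping signs (only squares matter) gives (151, 240); check 151² + 240² = 22801 + 57600 = 80401 ✓.
Step 4: Order so x ≤ y and verify: 151² + 240² = 22801 + 57600 = 80401 = n. ✓

n = 80401 = 151² + 240² (one valid representation with x ≤ y).


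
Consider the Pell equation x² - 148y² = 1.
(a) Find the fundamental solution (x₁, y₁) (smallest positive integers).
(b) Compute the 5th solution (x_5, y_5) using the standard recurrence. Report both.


Step 1: Find the fundamental solution (x₁, y₁) of x² - 148y² = 1.
  Expand √148 as a continued fraction. a₀ = ⌊√148⌋ = 12; iterate m_{k+1} = d_k·a_k − m_k, d_{k+1} = (148 − m_{k+1}²)/d_k, a_{k+1} = ⌊(a₀ + m_{k+1})/d_{k+1}⌋ (starting m₀ = 0, d₀ = 1), with convergents p_k = a_k·p_{k-1} + p_{k-2}, q_k = a_k·q_{k-1} + q_{k-2} (p₋₁ = 1, q₋₁ = 0):
  k = 0: a₀ = 12; p₀/q₀ = 12/1; p₀² − 148·q₀² = 144 − 148 = -4.
  k = 1: m = 12, d = 4, a = ⌊(12 + 12)/4⌋ = 6; p/q = (6·12 + 1)/(6·1 + 0) = 73/6; p² − 148·q² = 5329 − 5328 = 1.
  The first convergent with p² − 148·q² = 1 gives the fundamental solution (x₁, y₁) = (73, 6).
Step 2: Apply the recurrence (x_{n+1}, y_{n+1}) = (x₁x_n + 148y₁y_n, x₁y_n + y₁x_n) repeatedly.
  From (x_1, y_1) = (73, 6): x_2 = 73·73 + 148·6·6 = 10657; y_2 = 73·6 + 6·73 = 876.
  From (x_2, y_2) = (10657, 876): x_3 = 73·10657 + 148·6·876 = 1555849; y_3 = 73·876 + 6·10657 = 127890.
  From (x_3, y_3) = (1555849, 127890): x_4 = 73·1555849 + 148·6·127890 = 227143297; y_4 = 73·127890 + 6·1555849 = 18671064.
  From (x_4, y_4) = (227143297, 18671064): x_5 = 73·227143297 + 148·6·18671064 = 33161365513; y_5 = 73·18671064 + 6·227143297 = 2725847454.
Step 3: Verify x_5² - 148·y_5² = 1099676162686785753169 - 1099676162686785753168 = 1 (should be 1). ✓

(x_1, y_1) = (73, 6); (x_5, y_5) = (33161365513, 2725847454).


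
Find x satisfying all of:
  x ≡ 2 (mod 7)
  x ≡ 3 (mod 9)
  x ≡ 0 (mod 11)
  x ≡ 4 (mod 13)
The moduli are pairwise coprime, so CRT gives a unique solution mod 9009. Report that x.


Product of moduli M = 7 · 9 · 11 · 13 = 9009.
Merge one congruence at a time:
  Start: x ≡ 2 (mod 7).
  Combine with x ≡ 3 (mod 9); new modulus lcm = 63.
    Write x = 2 + 7·t and substitute into x ≡ 3 (mod 9): 7·t ≡ 3 − 2 = 1 (mod 9).
    The inverse of 7 mod 9 is 4 (since 7·4 = 28 = 3·9 + 1), so t ≡ 4·1 = 4 ≡ 4 (mod 9).
    Then x = 2 + 7·4 = 30, valid modulo lcm(7, 9) = 63: x ≡ 30 (mod 63).
  Combine with x ≡ 0 (mod 11); new modulus lcm = 693.
    Write x = 30 + 63·t and substitute into x ≡ 0 (mod 11): 63·t ≡ 0 − 30 = -30 (mod 11).
    Reduce coefficients mod 11: 8·t ≡ 3 (mod 11).
    The inverse of 8 mod 11 is 7 (since 8·7 = 56 = 5·11 + 1), so t ≡ 7·3 = 21 ≡ 10 (mod 11).
    Then x = 30 + 63·10 = 660, valid modulo lcm(63, 11) = 693: x ≡ 660 (mod 693).
  Combine with x ≡ 4 (mod 13); new modulus lcm = 9009.
    Write x = 660 + 693·t and substitute into x ≡ 4 (mod 13): 693·t ≡ 4 − 660 = -656 (mod 13).
    Reduce coefficients mod 13: 4·t ≡ 7 (mod 13).
    The inverse of 4 mod 13 is 10 (since 4·10 = 40 = 3·13 + 1), so t ≡ 10·7 = 70 ≡ 5 (mod 13).
    Then x = 660 + 693·5 = 4125, valid modulo lcm(693, 13) = 9009: x ≡ 4125 (mod 9009).
Verify against each original: 4125 mod 7 = 2, 4125 mod 9 = 3, 4125 mod 11 = 0, 4125 mod 13 = 4.

x ≡ 4125 (mod 9009).


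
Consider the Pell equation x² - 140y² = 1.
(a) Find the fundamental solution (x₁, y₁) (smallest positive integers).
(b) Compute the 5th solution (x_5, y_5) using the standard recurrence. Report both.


Step 1: Find the fundamental solution (x₁, y₁) of x² - 140y² = 1.
  Expand √140 as a continued fraction. a₀ = ⌊√140⌋ = 11; iterate m_{k+1} = d_k·a_k − m_k, d_{k+1} = (140 − m_{k+1}²)/d_k, a_{k+1} = ⌊(a₀ + m_{k+1})/d_{k+1}⌋ (starting m₀ = 0, d₀ = 1), with convergents p_k = a_k·p_{k-1} + p_{k-2}, q_k = a_k·q_{k-1} + q_{k-2} (p₋₁ = 1, q₋₁ = 0):
  k = 0: a₀ = 11; p₀/q₀ = 11/1; p₀² − 140·q₀² = 121 − 140 = -19.
  k = 1: m = 11, d = 19, a = ⌊(11 + 11)/19⌋ = 1; p/q = (1·11 + 1)/(1·1 + 0) = 12/1; p² − 140·q² = 144 − 140 = 4.
  k = 2: m = 8, d = 4, a = ⌊(11 + 8)/4⌋ = 4; p/q = (4·12 + 11)/(4·1 + 1) = 59/5; p² − 140·q² = 3481 − 3500 = -19.
  k = 3: m = 8, d = 19, a = ⌊(11 + 8)/19⌋ = 1; p/q = (1·59 + 12)/(1·5 + 1) = 71/6; p² − 140·q² = 5041 − 5040 = 1.
  The first convergent with p² − 140·q² = 1 gives the fundamental solution (x₁, y₁) = (71, 6).
Step 2: Apply the recurrence (x_{n+1}, y_{n+1}) = (x₁x_n + 140y₁y_n, x₁y_n + y₁x_n) repeatedly.
  From (x_1, y_1) = (71, 6): x_2 = 71·71 + 140·6·6 = 10081; y_2 = 71·6 + 6·71 = 852.
  From (x_2, y_2) = (10081, 852): x_3 = 71·10081 + 140·6·852 = 1431431; y_3 = 71·852 + 6·10081 = 120978.
  From (x_3, y_3) = (1431431, 120978): x_4 = 71·1431431 + 140·6·120978 = 203253121; y_4 = 71·120978 + 6·1431431 = 17178024.
  From (x_4, y_4) = (203253121, 17178024): x_5 = 71·203253121 + 140·6·17178024 = 28860511751; y_5 = 71·17178024 + 6·203253121 = 2439158430.
Step 3: Verify x_5² - 140·y_5² = 832929138529609086001 - 832929138529609086000 = 1 (should be 1). ✓

(x_1, y_1) = (71, 6); (x_5, y_5) = (28860511751, 2439158430).


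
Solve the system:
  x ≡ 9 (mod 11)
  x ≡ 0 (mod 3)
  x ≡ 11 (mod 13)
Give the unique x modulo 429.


Moduli 11, 3, 13 are pairwise coprime; by CRT there is a unique solution modulo M = 11 · 3 · 13 = 429.
Solve pairwise, accumulating the modulus:
  Start with x ≡ 9 (mod 11).
  Combine with x ≡ 0 (mod 3): since gcd(11, 3) = 1, we get a unique residue mod 33.
    Write x = 9 + 11·t and substitute into x ≡ 0 (mod 3): 11·t ≡ 0 − 9 = -9 (mod 3).
    Reduce coefficients mod 3: 2·t ≡ 0 (mod 3).
    The inverse of 2 mod 3 is 2 (since 2·2 = 4 = 1·3 + 1), so t ≡ 2·0 = 0 ≡ 0 (mod 3).
    Then x = 9 + 11·0 = 9, valid modulo lcm(11, 3) = 33: x ≡ 9 (mod 33).
  Combine with x ≡ 11 (mod 13): since gcd(33, 13) = 1, we get a unique residue mod 429.
    Write x = 9 + 33·t and substitute into x ≡ 11 (mod 13): 33·t ≡ 11 − 9 = 2 (mod 13).
    Reduce coefficients mod 13: 7·t ≡ 2 (mod 13).
    The inverse of 7 mod 13 is 2 (since 7·2 = 14 = 1·13 + 1), so t ≡ 2·2 = 4 ≡ 4 (mod 13).
    Then x = 9 + 33·4 = 141, valid modulo lcm(33, 13) = 429: x ≡ 141 (mod 429).
Verify: 141 mod 11 = 9 ✓, 141 mod 3 = 0 ✓, 141 mod 13 = 11 ✓.

x ≡ 141 (mod 429).


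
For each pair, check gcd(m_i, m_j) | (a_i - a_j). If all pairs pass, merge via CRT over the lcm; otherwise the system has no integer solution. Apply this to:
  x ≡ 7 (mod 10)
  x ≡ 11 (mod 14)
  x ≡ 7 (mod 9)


Moduli 10, 14, 9 are not pairwise coprime, so CRT works modulo lcm(m_i) when all pairwise compatibility conditions hold.
Pairwise compatibility: gcd(m_i, m_j) must divide a_i - a_j for every pair.
Merge one congruence at a time:
  Start: x ≡ 7 (mod 10).
  Combine with x ≡ 11 (mod 14): gcd(10, 14) = 2; 11 - 7 = 4, which IS divisible by 2, so compatible.
    Write x = 7 + 10·t and substitute into x ≡ 11 (mod 14): 10·t ≡ 11 − 7 = 4 (mod 14).
    Divide the congruence (and modulus) by g = 2: 5·t ≡ 2 (mod 7).
    The inverse of 5 mod 7 is 3 (since 5·3 = 15 = 2·7 + 1), so t ≡ 3·2 = 6 ≡ 6 (mod 7).
    Then x = 7 + 10·6 = 67, valid modulo lcm(10, 14) = 70: x ≡ 67 (mod 70).
  Combine with x ≡ 7 (mod 9): gcd(70, 9) = 1; 7 - 67 = -60, which IS divisible by 1, so compatible.
    Write x = 67 + 70·t and substitute into x ≡ 7 (mod 9): 70·t ≡ 7 − 67 = -60 (mod 9).
    Reduce coefficients mod 9: 7·t ≡ 3 (mod 9).
    The inverse of 7 mod 9 is 4 (since 7·4 = 28 = 3·9 + 1), so t ≡ 4·3 = 12 ≡ 3 (mod 9).
    Then x = 67 + 70·3 = 277, valid modulo lcm(70, 9) = 630: x ≡ 277 (mod 630).
Verify: 277 mod 10 = 7, 277 mod 14 = 11, 277 mod 9 = 7.

x ≡ 277 (mod 630).


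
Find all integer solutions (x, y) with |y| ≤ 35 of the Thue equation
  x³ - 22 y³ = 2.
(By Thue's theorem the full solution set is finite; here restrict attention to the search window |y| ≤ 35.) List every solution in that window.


The equation is x³ - 22y³ = 2. For fixed y, x³ = 22·y³ + 2, so a solution requires the RHS to be a perfect cube.
Strategy: iterate y from -35 to 35, compute RHS = 22·y³ + 2, and check whether it is a (positive or negative) perfect cube.
Check small values of y:
  y = 0: RHS = 2 is not a perfect cube.
  y = 1: RHS = 24 is not a perfect cube.
  y = -1: RHS = -20 is not a perfect cube.
  y = 2: RHS = 178 is not a perfect cube.
  y = -2: RHS = -174 is not a perfect cube.
  y = 3: RHS = 596 is not a perfect cube.
  y = -3: RHS = -592 is not a perfect cube.
Continuing the search up to |y| = 35 finds no solutions either.
No (x, y) in the scanned range satisfies the equation.

No integer solutions with |y| ≤ 35.


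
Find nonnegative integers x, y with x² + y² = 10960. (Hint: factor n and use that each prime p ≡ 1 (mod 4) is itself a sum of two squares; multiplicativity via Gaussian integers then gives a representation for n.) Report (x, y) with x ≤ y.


Step 1: Factor n = 10960 = 2^4 · 5 · 137.
Step 2: Check the mod-4 condition on each prime factor: 2 = 2 (special); 5 ≡ 1 (mod 4), exponent 1; 137 ≡ 1 (mod 4), exponent 1.
All primes ≡ 3 (mod 4) appear to even exponent (or don't appear), so by the two-squares theorem n IS expressible as a sum of two squares.
Step 3: Build a representation. Group n = k² · m with k = 4 and m = 5 · 137 = 685 (a product of primes ≡ 1 (mod 4)); a representation of m scales to one of n via (k·x)² + (k·y)² = k²(x² + y²). Each prime p ≡ 1 (mod 4) is itself a sum of two squares; find a² by testing p − a² for a perfect square:
  5: 5 − 1² = 4 = 2² ⇒ 5 = 1² + 2².
  137: 137 − 1² = 136, 137 − 2² = 133, 137 − 3² = 128, 137 − 4² = 121 = 11² ⇒ 137 = 4² + 11².
  Combine using the Brahmagupta–Fibonacci identity (a² + b²)(c² + d²) = (ac − bd)² + (ad + bc)² = (ac + bd)² + (ad − bc)²:
  5 · 137 = 685: from (1² + 2²)(4² + 11²), take (1·4 − 2·11, 1·11 + 2·4) = (4 − 22, 11 + 8) = (-18, 19); dropping signs (only squares matter) gives (18, 19); check 18² + 19² = 324 + 361 = 685 ✓.
  Scale by k = 4: (4·18, 4·19) = (72, 76).
Step 4: Order so x ≤ y and verify: 72² + 76² = 5184 + 5776 = 10960 = n. ✓

n = 10960 = 72² + 76² (one valid representation with x ≤ y).


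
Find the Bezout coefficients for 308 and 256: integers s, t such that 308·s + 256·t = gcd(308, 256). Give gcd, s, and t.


Euclidean algorithm on (308, 256) — divide until remainder is 0:
  308 = 1 · 256 + 52
  256 = 4 · 52 + 48
  52 = 1 · 48 + 4
  48 = 12 · 4 + 0
gcd(308, 256) = 4.
Track Bezout coefficients alongside the remainders: start with r₀ = 308 = a·1 + b·0 (s = 1, t = 0) and r₁ = 256 = a·0 + b·1 (s = 0, t = 1); each new remainder r_{k+1} = r_{k-1} − q_k·r_k inherits s_{k+1} = s_{k-1} − q_k·s_k, t_{k+1} = t_{k-1} − q_k·t_k, so r_k = a·s_k + b·t_k at every step:
  q = 1: r = 52, s = 1 − 1·0 = 1, t = 0 − 1·1 = -1  (check: 308·1 + 256·(-1) = 52)
  q = 4: r = 48, s = 0 − 4·1 = -4, t = 1 − 4·(-1) = 5  (check: 308·(-4) + 256·5 = 48)
  q = 1: r = 4, s = 1 − 1·(-4) = 5, t = -1 − 1·5 = -6  (check: 308·5 + 256·(-6) = 4)
The row with r = 4 (the gcd) gives the Bezout coefficients s = 5, t = -6.
Result: 308 · (5) + 256 · (-6) = 4.

gcd(308, 256) = 4; s = 5, t = -6 (check: 308·5 + 256·(-6) = 4).


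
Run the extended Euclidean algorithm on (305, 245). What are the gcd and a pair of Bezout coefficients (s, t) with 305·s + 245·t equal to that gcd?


Euclidean algorithm on (305, 245) — divide until remainder is 0:
  305 = 1 · 245 + 60
  245 = 4 · 60 + 5
  60 = 12 · 5 + 0
gcd(305, 245) = 5.
Track Bezout coefficients alongside the remainders: start with r₀ = 305 = a·1 + b·0 (s = 1, t = 0) and r₁ = 245 = a·0 + b·1 (s = 0, t = 1); each new remainder r_{k+1} = r_{k-1} − q_k·r_k inherits s_{k+1} = s_{k-1} − q_k·s_k, t_{k+1} = t_{k-1} − q_k·t_k, so r_k = a·s_k + b·t_k at every step:
  q = 1: r = 60, s = 1 − 1·0 = 1, t = 0 − 1·1 = -1  (check: 305·1 + 245·(-1) = 60)
  q = 4: r = 5, s = 0 − 4·1 = -4, t = 1 − 4·(-1) = 5  (check: 305·(-4) + 245·5 = 5)
The row with r = 5 (the gcd) gives the Bezout coefficients s = -4, t = 5.
Result: 305 · (-4) + 245 · (5) = 5.

gcd(305, 245) = 5; s = -4, t = 5 (check: 305·(-4) + 245·5 = 5).


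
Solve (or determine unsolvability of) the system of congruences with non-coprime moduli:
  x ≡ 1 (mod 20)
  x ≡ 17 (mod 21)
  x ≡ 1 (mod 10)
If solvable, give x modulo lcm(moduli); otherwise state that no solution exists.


Moduli 20, 21, 10 are not pairwise coprime, so CRT works modulo lcm(m_i) when all pairwise compatibility conditions hold.
Pairwise compatibility: gcd(m_i, m_j) must divide a_i - a_j for every pair.
Merge one congruence at a time:
  Start: x ≡ 1 (mod 20).
  Combine with x ≡ 17 (mod 21): gcd(20, 21) = 1; 17 - 1 = 16, which IS divisible by 1, so compatible.
    Write x = 1 + 20·t and substitute into x ≡ 17 (mod 21): 20·t ≡ 17 − 1 = 16 (mod 21).
    The inverse of 20 mod 21 is 20 (since 20·20 = 400 = 19·21 + 1), so t ≡ 20·16 = 320 ≡ 5 (mod 21).
    Then x = 1 + 20·5 = 101, valid modulo lcm(20, 21) = 420: x ≡ 101 (mod 420).
  Combine with x ≡ 1 (mod 10): gcd(420, 10) = 10; 1 - 101 = -100, which IS divisible by 10, so compatible.
    Write x = 101 + 420·t and substitute into x ≡ 1 (mod 10): 420·t ≡ 1 − 101 = -100 (mod 10).
    Divide the congruence (and modulus) by g = 10: 42·t ≡ -10 (mod 1).
    Modulo 1 every t works; take t = 0.
    Then x = 101 + 420·0 = 101, valid modulo lcm(420, 10) = 420: x ≡ 101 (mod 420).
Verify: 101 mod 20 = 1, 101 mod 21 = 17, 101 mod 10 = 1.

x ≡ 101 (mod 420).


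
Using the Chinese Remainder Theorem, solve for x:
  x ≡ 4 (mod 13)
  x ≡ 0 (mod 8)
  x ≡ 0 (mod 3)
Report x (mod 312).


Moduli 13, 8, 3 are pairwise coprime; by CRT there is a unique solution modulo M = 13 · 8 · 3 = 312.
Solve pairwise, accumulating the modulus:
  Start with x ≡ 4 (mod 13).
  Combine with x ≡ 0 (mod 8): since gcd(13, 8) = 1, we get a unique residue mod 104.
    Write x = 4 + 13·t and substitute into x ≡ 0 (mod 8): 13·t ≡ 0 − 4 = -4 (mod 8).
    Reduce coefficients mod 8: 5·t ≡ 4 (mod 8).
    The inverse of 5 mod 8 is 5 (since 5·5 = 25 = 3·8 + 1), so t ≡ 5·4 = 20 ≡ 4 (mod 8).
    Then x = 4 + 13·4 = 56, valid modulo lcm(13, 8) = 104: x ≡ 56 (mod 104).
  Combine with x ≡ 0 (mod 3): since gcd(104, 3) = 1, we get a unique residue mod 312.
    Write x = 56 + 104·t and substitute into x ≡ 0 (mod 3): 104·t ≡ 0 − 56 = -56 (mod 3).
    Reduce coefficients mod 3: 2·t ≡ 1 (mod 3).
    The inverse of 2 mod 3 is 2 (since 2·2 = 4 = 1·3 + 1), so t ≡ 2·1 = 2 ≡ 2 (mod 3).
    Then x = 56 + 104·2 = 264, valid modulo lcm(104, 3) = 312: x ≡ 264 (mod 312).
Verify: 264 mod 13 = 4 ✓, 264 mod 8 = 0 ✓, 264 mod 3 = 0 ✓.

x ≡ 264 (mod 312).


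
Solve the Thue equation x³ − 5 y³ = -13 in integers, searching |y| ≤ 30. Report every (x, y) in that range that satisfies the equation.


The equation is x³ - 5y³ = -13. For fixed y, x³ = 5·y³ − 13, so a solution requires the RHS to be a perfect cube.
Strategy: iterate y from -30 to 30, compute RHS = 5·y³ − 13, and check whether it is a (positive or negative) perfect cube.
Check small values of y:
  y = 0: RHS = -13 is not a perfect cube.
  y = 1: RHS = -8 = (-2)³ ⇒ x = -2 works.
  y = -1: RHS = -18 is not a perfect cube.
  y = 2: RHS = 27 = (3)³ ⇒ x = 3 works.
  y = -2: RHS = -53 is not a perfect cube.
  y = 3: RHS = 122 is not a perfect cube.
  y = -3: RHS = -148 is not a perfect cube.
Continuing, at y = -7: RHS = -1728 = (-12)³ ⇒ x = -12 works.
Searching the remaining y in |y| ≤ 30 finds no further solutions.
Collected solutions: (-2, 1), (3, 2), (-12, -7).

Solutions (with |y| ≤ 30): (-2, 1), (3, 2), (-12, -7).


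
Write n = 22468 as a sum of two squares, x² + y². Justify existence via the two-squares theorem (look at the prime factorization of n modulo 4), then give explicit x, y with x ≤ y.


Step 1: Factor n = 22468 = 2^2 · 41 · 137.
Step 2: Check the mod-4 condition on each prime factor: 2 = 2 (special); 41 ≡ 1 (mod 4), exponent 1; 137 ≡ 1 (mod 4), exponent 1.
All primes ≡ 3 (mod 4) appear to even exponent (or don't appear), so by the two-squares theorem n IS expressible as a sum of two squares.
Step 3: Build a representation. Group n = k² · m with k = 2 and m = 41 · 137 = 5617 (a product of primes ≡ 1 (mod 4)); a representation of m scales to one of n via (k·x)² + (k·y)² = k²(x² + y²). Each prime p ≡ 1 (mod 4) is itself a sum of two squares; find a² by testing p − a² for a perfect square:
  41: 41 − 1² = 40, 41 − 2² = 37, 41 − 3² = 32, 41 − 4² = 25 = 5² ⇒ 41 = 4² + 5².
  137: 137 − 1² = 136, 137 − 2² = 133, 137 − 3² = 128, 137 − 4² = 121 = 11² ⇒ 137 = 4² + 11².
  Combine using the Brahmagupta–Fibonacci identity (a² + b²)(c² + d²) = (ac − bd)² + (ad + bc)² = (ac + bd)² + (ad − bc)²:
  41 · 137 = 5617: from (4² + 5²)(4² + 11²), take (4·4 − 5·11, 4·11 + 5·4) = (16 − 55, 44 + 20) = (-39, 64); dropping signs (only squares matter) gives (39, 64); check 39² + 64² = 1521 + 4096 = 5617 ✓.
  Scale by k = 2: (2·39, 2·64) = (78, 128).
Step 4: Order so x ≤ y and verify: 78² + 128² = 6084 + 16384 = 22468 = n. ✓

n = 22468 = 78² + 128² (one valid representation with x ≤ y).


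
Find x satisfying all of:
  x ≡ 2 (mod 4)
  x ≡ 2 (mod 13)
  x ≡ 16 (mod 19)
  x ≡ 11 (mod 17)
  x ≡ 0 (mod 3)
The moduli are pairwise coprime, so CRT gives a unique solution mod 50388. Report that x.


Product of moduli M = 4 · 13 · 19 · 17 · 3 = 50388.
Merge one congruence at a time:
  Start: x ≡ 2 (mod 4).
  Combine with x ≡ 2 (mod 13); new modulus lcm = 52.
    Write x = 2 + 4·t and substitute into x ≡ 2 (mod 13): 4·t ≡ 2 − 2 = 0 (mod 13).
    The inverse of 4 mod 13 is 10 (since 4·10 = 40 = 3·13 + 1), so t ≡ 10·0 = 0 ≡ 0 (mod 13).
    Then x = 2 + 4·0 = 2, valid modulo lcm(4, 13) = 52: x ≡ 2 (mod 52).
  Combine with x ≡ 16 (mod 19); new modulus lcm = 988.
    Write x = 2 + 52·t and substitute into x ≡ 16 (mod 19): 52·t ≡ 16 − 2 = 14 (mod 19).
    Reduce coefficients mod 19: 14·t ≡ 14 (mod 19).
    The inverse of 14 mod 19 is 15 (since 14·15 = 210 = 11·19 + 1), so t ≡ 15·14 = 210 ≡ 1 (mod 19).
    Then x = 2 + 52·1 = 54, valid modulo lcm(52, 19) = 988: x ≡ 54 (mod 988).
  Combine with x ≡ 11 (mod 17); new modulus lcm = 16796.
    Write x = 54 + 988·t and substitute into x ≡ 11 (mod 17): 988·t ≡ 11 − 54 = -43 (mod 17).
    Reduce coefficients mod 17: 2·t ≡ 8 (mod 17).
    The inverse of 2 mod 17 is 9 (since 2·9 = 18 = 1·17 + 1), so t ≡ 9·8 = 72 ≡ 4 (mod 17).
    Then x = 54 + 988·4 = 4006, valid modulo lcm(988, 17) = 16796: x ≡ 4006 (mod 16796).
  Combine with x ≡ 0 (mod 3); new modulus lcm = 50388.
    Write x = 4006 + 16796·t and substitute into x ≡ 0 (mod 3): 16796·t ≡ 0 − 4006 = -4006 (mod 3).
    Reduce coefficients mod 3: 2·t ≡ 2 (mod 3).
    The inverse of 2 mod 3 is 2 (since 2·2 = 4 = 1·3 + 1), so t ≡ 2·2 = 4 ≡ 1 (mod 3).
    Then x = 4006 + 16796·1 = 20802, valid modulo lcm(16796, 3) = 50388: x ≡ 20802 (mod 50388).
Verify against each original: 20802 mod 4 = 2, 20802 mod 13 = 2, 20802 mod 19 = 16, 20802 mod 17 = 11, 20802 mod 3 = 0.

x ≡ 20802 (mod 50388).


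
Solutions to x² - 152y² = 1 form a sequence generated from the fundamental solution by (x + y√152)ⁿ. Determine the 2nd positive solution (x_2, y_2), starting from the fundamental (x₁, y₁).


Step 1: Find the fundamental solution (x₁, y₁) of x² - 152y² = 1.
  Expand √152 as a continued fraction. a₀ = ⌊√152⌋ = 12; iterate m_{k+1} = d_k·a_k − m_k, d_{k+1} = (152 − m_{k+1}²)/d_k, a_{k+1} = ⌊(a₀ + m_{k+1})/d_{k+1}⌋ (starting m₀ = 0, d₀ = 1), with convergents p_k = a_k·p_{k-1} + p_{k-2}, q_k = a_k·q_{k-1} + q_{k-2} (p₋₁ = 1, q₋₁ = 0):
  k = 0: a₀ = 12; p₀/q₀ = 12/1; p₀² − 152·q₀² = 144 − 152 = -8.
  k = 1: m = 12, d = 8, a = ⌊(12 + 12)/8⌋ = 3; p/q = (3·12 + 1)/(3·1 + 0) = 37/3; p² − 152·q² = 1369 − 1368 = 1.
  The first convergent with p² − 152·q² = 1 gives the fundamental solution (x₁, y₁) = (37, 3).
Step 2: Apply the recurrence (x_{n+1}, y_{n+1}) = (x₁x_n + 152y₁y_n, x₁y_n + y₁x_n) repeatedly.
  From (x_1, y_1) = (37, 3): x_2 = 37·37 + 152·3·3 = 2737; y_2 = 37·3 + 3·37 = 222.
Step 3: Verify x_2² - 152·y_2² = 7491169 - 7491168 = 1 (should be 1). ✓

(x_1, y_1) = (37, 3); (x_2, y_2) = (2737, 222).


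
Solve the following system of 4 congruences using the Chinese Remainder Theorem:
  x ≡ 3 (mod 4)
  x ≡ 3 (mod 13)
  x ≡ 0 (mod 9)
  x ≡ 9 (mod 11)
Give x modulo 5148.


Product of moduli M = 4 · 13 · 9 · 11 = 5148.
Merge one congruence at a time:
  Start: x ≡ 3 (mod 4).
  Combine with x ≡ 3 (mod 13); new modulus lcm = 52.
    Write x = 3 + 4·t and substitute into x ≡ 3 (mod 13): 4·t ≡ 3 − 3 = 0 (mod 13).
    The inverse of 4 mod 13 is 10 (since 4·10 = 40 = 3·13 + 1), so t ≡ 10·0 = 0 ≡ 0 (mod 13).
    Then x = 3 + 4·0 = 3, valid modulo lcm(4, 13) = 52: x ≡ 3 (mod 52).
  Combine with x ≡ 0 (mod 9); new modulus lcm = 468.
    Write x = 3 + 52·t and substitute into x ≡ 0 (mod 9): 52·t ≡ 0 − 3 = -3 (mod 9).
    Reduce coefficients mod 9: 7·t ≡ 6 (mod 9).
    The inverse of 7 mod 9 is 4 (since 7·4 = 28 = 3·9 + 1), so t ≡ 4·6 = 24 ≡ 6 (mod 9).
    Then x = 3 + 52·6 = 315, valid modulo lcm(52, 9) = 468: x ≡ 315 (mod 468).
  Combine with x ≡ 9 (mod 11); new modulus lcm = 5148.
    Write x = 315 + 468·t and substitute into x ≡ 9 (mod 11): 468·t ≡ 9 − 315 = -306 (mod 11).
    Reduce coefficients mod 11: 6·t ≡ 2 (mod 11).
    The inverse of 6 mod 11 is 2 (since 6·2 = 12 = 1·11 + 1), so t ≡ 2·2 = 4 ≡ 4 (mod 11).
    Then x = 315 + 468·4 = 2187, valid modulo lcm(468, 11) = 5148: x ≡ 2187 (mod 5148).
Verify against each original: 2187 mod 4 = 3, 2187 mod 13 = 3, 2187 mod 9 = 0, 2187 mod 11 = 9.

x ≡ 2187 (mod 5148).


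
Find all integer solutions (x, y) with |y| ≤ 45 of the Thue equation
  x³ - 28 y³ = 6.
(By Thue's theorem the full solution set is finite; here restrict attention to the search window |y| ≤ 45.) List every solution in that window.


The equation is x³ - 28y³ = 6. For fixed y, x³ = 28·y³ + 6, so a solution requires the RHS to be a perfect cube.
Strategy: iterate y from -45 to 45, compute RHS = 28·y³ + 6, and check whether it is a (positive or negative) perfect cube.
Check small values of y:
  y = 0: RHS = 6 is not a perfect cube.
  y = 1: RHS = 34 is not a perfect cube.
  y = -1: RHS = -22 is not a perfect cube.
  y = 2: RHS = 230 is not a perfect cube.
  y = -2: RHS = -218 is not a perfect cube.
  y = 3: RHS = 762 is not a perfect cube.
  y = -3: RHS = -750 is not a perfect cube.
Continuing the search up to |y| = 45 finds no solutions either.
No (x, y) in the scanned range satisfies the equation.

No integer solutions with |y| ≤ 45.


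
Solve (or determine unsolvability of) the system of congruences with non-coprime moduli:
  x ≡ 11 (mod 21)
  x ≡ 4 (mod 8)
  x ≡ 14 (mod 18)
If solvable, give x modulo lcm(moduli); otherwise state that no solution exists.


Moduli 21, 8, 18 are not pairwise coprime, so CRT works modulo lcm(m_i) when all pairwise compatibility conditions hold.
Pairwise compatibility: gcd(m_i, m_j) must divide a_i - a_j for every pair.
Merge one congruence at a time:
  Start: x ≡ 11 (mod 21).
  Combine with x ≡ 4 (mod 8): gcd(21, 8) = 1; 4 - 11 = -7, which IS divisible by 1, so compatible.
    Write x = 11 + 21·t and substitute into x ≡ 4 (mod 8): 21·t ≡ 4 − 11 = -7 (mod 8).
    Reduce coefficients mod 8: 5·t ≡ 1 (mod 8).
    The inverse of 5 mod 8 is 5 (since 5·5 = 25 = 3·8 + 1), so t ≡ 5·1 = 5 ≡ 5 (mod 8).
    Then x = 11 + 21·5 = 116, valid modulo lcm(21, 8) = 168: x ≡ 116 (mod 168).
  Combine with x ≡ 14 (mod 18): gcd(168, 18) = 6; 14 - 116 = -102, which IS divisible by 6, so compatible.
    Write x = 116 + 168·t and substitute into x ≡ 14 (mod 18): 168·t ≡ 14 − 116 = -102 (mod 18).
    Divide the congruence (and modulus) by g = 6: 28·t ≡ -17 (mod 3).
    Reduce coefficients mod 3: 1·t ≡ 1 (mod 3).
    So t ≡ 1 (mod 3).
    Then x = 116 + 168·1 = 284, valid modulo lcm(168, 18) = 504: x ≡ 284 (mod 504).
Verify: 284 mod 21 = 11, 284 mod 8 = 4, 284 mod 18 = 14.

x ≡ 284 (mod 504).


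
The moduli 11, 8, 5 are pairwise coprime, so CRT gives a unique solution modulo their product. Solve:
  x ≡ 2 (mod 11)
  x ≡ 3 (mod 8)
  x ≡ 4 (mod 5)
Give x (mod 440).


Moduli 11, 8, 5 are pairwise coprime; by CRT there is a unique solution modulo M = 11 · 8 · 5 = 440.
Solve pairwise, accumulating the modulus:
  Start with x ≡ 2 (mod 11).
  Combine with x ≡ 3 (mod 8): since gcd(11, 8) = 1, we get a unique residue mod 88.
    Write x = 2 + 11·t and substitute into x ≡ 3 (mod 8): 11·t ≡ 3 − 2 = 1 (mod 8).
    Reduce coefficients mod 8: 3·t ≡ 1 (mod 8).
    The inverse of 3 mod 8 is 3 (since 3·3 = 9 = 1·8 + 1), so t ≡ 3·1 = 3 ≡ 3 (mod 8).
    Then x = 2 + 11·3 = 35, valid modulo lcm(11, 8) = 88: x ≡ 35 (mod 88).
  Combine with x ≡ 4 (mod 5): since gcd(88, 5) = 1, we get a unique residue mod 440.
    Write x = 35 + 88·t and substitute into x ≡ 4 (mod 5): 88·t ≡ 4 − 35 = -31 (mod 5).
    Reduce coefficients mod 5: 3·t ≡ 4 (mod 5).
    The inverse of 3 mod 5 is 2 (since 3·2 = 6 = 1·5 + 1), so t ≡ 2·4 = 8 ≡ 3 (mod 5).
    Then x = 35 + 88·3 = 299, valid modulo lcm(88, 5) = 440: x ≡ 299 (mod 440).
Verify: 299 mod 11 = 2 ✓, 299 mod 8 = 3 ✓, 299 mod 5 = 4 ✓.

x ≡ 299 (mod 440).


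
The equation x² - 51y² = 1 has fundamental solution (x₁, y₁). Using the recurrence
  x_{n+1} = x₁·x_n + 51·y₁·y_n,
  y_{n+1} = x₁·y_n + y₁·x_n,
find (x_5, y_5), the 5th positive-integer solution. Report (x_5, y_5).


Step 1: Find the fundamental solution (x₁, y₁) of x² - 51y² = 1.
  Expand √51 as a continued fraction. a₀ = ⌊√51⌋ = 7; iterate m_{k+1} = d_k·a_k − m_k, d_{k+1} = (51 − m_{k+1}²)/d_k, a_{k+1} = ⌊(a₀ + m_{k+1})/d_{k+1}⌋ (starting m₀ = 0, d₀ = 1), with convergents p_k = a_k·p_{k-1} + p_{k-2}, q_k = a_k·q_{k-1} + q_{k-2} (p₋₁ = 1, q₋₁ = 0):
  k = 0: a₀ = 7; p₀/q₀ = 7/1; p₀² − 51·q₀² = 49 − 51 = -2.
  k = 1: m = 7, d = 2, a = ⌊(7 + 7)/2⌋ = 7; p/q = (7·7 + 1)/(7·1 + 0) = 50/7; p² − 51·q² = 2500 − 2499 = 1.
  The first convergent with p² − 51·q² = 1 gives the fundamental solution (x₁, y₁) = (50, 7).
Step 2: Apply the recurrence (x_{n+1}, y_{n+1}) = (x₁x_n + 51y₁y_n, x₁y_n + y₁x_n) repeatedly.
  From (x_1, y_1) = (50, 7): x_2 = 50·50 + 51·7·7 = 4999; y_2 = 50·7 + 7·50 = 700.
  From (x_2, y_2) = (4999, 700): x_3 = 50·4999 + 51·7·700 = 499850; y_3 = 50·700 + 7·4999 = 69993.
  From (x_3, y_3) = (499850, 69993): x_4 = 50·499850 + 51·7·69993 = 49980001; y_4 = 50·69993 + 7·499850 = 6998600.
  From (x_4, y_4) = (49980001, 6998600): x_5 = 50·49980001 + 51·7·6998600 = 4997500250; y_5 = 50·6998600 + 7·49980001 = 699790007.
Step 3: Verify x_5² - 51·y_5² = 24975008748750062500 - 24975008748750062499 = 1 (should be 1). ✓

(x_1, y_1) = (50, 7); (x_5, y_5) = (4997500250, 699790007).


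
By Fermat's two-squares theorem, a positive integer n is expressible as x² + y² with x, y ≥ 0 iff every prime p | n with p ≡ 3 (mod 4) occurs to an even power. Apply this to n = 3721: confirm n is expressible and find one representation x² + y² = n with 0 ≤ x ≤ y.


Step 1: Factor n = 3721 = 61^2.
Step 2: Check the mod-4 condition on each prime factor: 61 ≡ 1 (mod 4), exponent 2.
All primes ≡ 3 (mod 4) appear to even exponent (or don't appear), so by the two-squares theorem n IS expressible as a sum of two squares.
Step 3: Build a representation. Here n = 61 · 61 is a product of primes ≡ 1 (mod 4). Each prime p ≡ 1 (mod 4) is itself a sum of two squares; find a² by testing p − a² for a perfect square:
  61: 61 − 1² = 60, 61 − 2² = 57, 61 − 3² = 52, 61 − 4² = 45, 61 − 5² = 36 = 6² ⇒ 61 = 5² + 6².
  Combine using the Brahmagupta–Fibonacci identity (a² + b²)(c² + d²) = (ac − bd)² + (ad + bc)² = (ac + bd)² + (ad − bc)²:
  61 · 61 = 3721: from (5² + 6²)(5² + 6²), take (5·5 − 6·6, 5·6 + 6·5) = (25 − 36, 30 + 30) = (-11, 60); dropping signs (only squares matter) gives (11, 60); check 11² + 60² = 121 + 3600 = 3721 ✓.
Step 4: Order so x ≤ y and verify: 11² + 60² = 121 + 3600 = 3721 = n. ✓

n = 3721 = 11² + 60² (one valid representation with x ≤ y).


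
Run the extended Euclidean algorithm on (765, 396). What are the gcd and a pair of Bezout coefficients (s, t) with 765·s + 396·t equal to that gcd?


Euclidean algorithm on (765, 396) — divide until remainder is 0:
  765 = 1 · 396 + 369
  396 = 1 · 369 + 27
  369 = 13 · 27 + 18
  27 = 1 · 18 + 9
  18 = 2 · 9 + 0
gcd(765, 396) = 9.
Track Bezout coefficients alongside the remainders: start with r₀ = 765 = a·1 + b·0 (s = 1, t = 0) and r₁ = 396 = a·0 + b·1 (s = 0, t = 1); each new remainder r_{k+1} = r_{k-1} − q_k·r_k inherits s_{k+1} = s_{k-1} − q_k·s_k, t_{k+1} = t_{k-1} − q_k·t_k, so r_k = a·s_k + b·t_k at every step:
  q = 1: r = 369, s = 1 − 1·0 = 1, t = 0 − 1·1 = -1  (check: 765·1 + 396·(-1) = 369)
  q = 1: r = 27, s = 0 − 1·1 = -1, t = 1 − 1·(-1) = 2  (check: 765·(-1) + 396·2 = 27)
  q = 13: r = 18, s = 1 − 13·(-1) = 14, t = -1 − 13·2 = -27  (check: 765·14 + 396·(-27) = 18)
  q = 1: r = 9, s = -1 − 1·14 = -15, t = 2 − 1·(-27) = 29  (check: 765·(-15) + 396·29 = 9)
The row with r = 9 (the gcd) gives the Bezout coefficients s = -15, t = 29.
Result: 765 · (-15) + 396 · (29) = 9.

gcd(765, 396) = 9; s = -15, t = 29 (check: 765·(-15) + 396·29 = 9).


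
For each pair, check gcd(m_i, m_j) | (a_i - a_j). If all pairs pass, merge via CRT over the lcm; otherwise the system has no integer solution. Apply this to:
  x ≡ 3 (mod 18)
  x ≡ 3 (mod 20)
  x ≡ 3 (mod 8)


Moduli 18, 20, 8 are not pairwise coprime, so CRT works modulo lcm(m_i) when all pairwise compatibility conditions hold.
Pairwise compatibility: gcd(m_i, m_j) must divide a_i - a_j for every pair.
Merge one congruence at a time:
  Start: x ≡ 3 (mod 18).
  Combine with x ≡ 3 (mod 20): gcd(18, 20) = 2; 3 - 3 = 0, which IS divisible by 2, so compatible.
    Write x = 3 + 18·t and substitute into x ≡ 3 (mod 20): 18·t ≡ 3 − 3 = 0 (mod 20).
    Divide the congruence (and modulus) by g = 2: 9·t ≡ 0 (mod 10).
    The inverse of 9 mod 10 is 9 (since 9·9 = 81 = 8·10 + 1), so t ≡ 9·0 = 0 ≡ 0 (mod 10).
    Then x = 3 + 18·0 = 3, valid modulo lcm(18, 20) = 180: x ≡ 3 (mod 180).
  Combine with x ≡ 3 (mod 8): gcd(180, 8) = 4; 3 - 3 = 0, which IS divisible by 4, so compatible.
    Write x = 3 + 180·t and substitute into x ≡ 3 (mod 8): 180·t ≡ 3 − 3 = 0 (mod 8).
    Divide the congruence (and modulus) by g = 4: 45·t ≡ 0 (mod 2).
    Reduce coefficients mod 2: 1·t ≡ 0 (mod 2).
    So t ≡ 0 (mod 2).
    Then x = 3 + 180·0 = 3, valid modulo lcm(180, 8) = 360: x ≡ 3 (mod 360).
Verify: 3 mod 18 = 3, 3 mod 20 = 3, 3 mod 8 = 3.

x ≡ 3 (mod 360).


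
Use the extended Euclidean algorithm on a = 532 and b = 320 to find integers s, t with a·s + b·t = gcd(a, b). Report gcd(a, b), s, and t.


Euclidean algorithm on (532, 320) — divide until remainder is 0:
  532 = 1 · 320 + 212
  320 = 1 · 212 + 108
  212 = 1 · 108 + 104
  108 = 1 · 104 + 4
  104 = 26 · 4 + 0
gcd(532, 320) = 4.
Track Bezout coefficients alongside the remainders: start with r₀ = 532 = a·1 + b·0 (s = 1, t = 0) and r₁ = 320 = a·0 + b·1 (s = 0, t = 1); each new remainder r_{k+1} = r_{k-1} − q_k·r_k inherits s_{k+1} = s_{k-1} − q_k·s_k, t_{k+1} = t_{k-1} − q_k·t_k, so r_k = a·s_k + b·t_k at every step:
  q = 1: r = 212, s = 1 − 1·0 = 1, t = 0 − 1·1 = -1  (check: 532·1 + 320·(-1) = 212)
  q = 1: r = 108, s = 0 − 1·1 = -1, t = 1 − 1·(-1) = 2  (check: 532·(-1) + 320·2 = 108)
  q = 1: r = 104, s = 1 − 1·(-1) = 2, t = -1 − 1·2 = -3  (check: 532·2 + 320·(-3) = 104)
  q = 1: r = 4, s = -1 − 1·2 = -3, t = 2 − 1·(-3) = 5  (check: 532·(-3) + 320·5 = 4)
The row with r = 4 (the gcd) gives the Bezout coefficients s = -3, t = 5.
Result: 532 · (-3) + 320 · (5) = 4.

gcd(532, 320) = 4; s = -3, t = 5 (check: 532·(-3) + 320·5 = 4).


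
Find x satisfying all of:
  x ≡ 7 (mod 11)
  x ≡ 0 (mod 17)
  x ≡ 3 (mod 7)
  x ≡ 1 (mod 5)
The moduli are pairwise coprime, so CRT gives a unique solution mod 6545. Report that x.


Product of moduli M = 11 · 17 · 7 · 5 = 6545.
Merge one congruence at a time:
  Start: x ≡ 7 (mod 11).
  Combine with x ≡ 0 (mod 17); new modulus lcm = 187.
    Write x = 7 + 11·t and substitute into x ≡ 0 (mod 17): 11·t ≡ 0 − 7 = -7 (mod 17).
    Reduce coefficients mod 17: 11·t ≡ 10 (mod 17).
    The inverse of 11 mod 17 is 14 (since 11·14 = 154 = 9·17 + 1), so t ≡ 14·10 = 140 ≡ 4 (mod 17).
    Then x = 7 + 11·4 = 51, valid modulo lcm(11, 17) = 187: x ≡ 51 (mod 187).
  Combine with x ≡ 3 (mod 7); new modulus lcm = 1309.
    Write x = 51 + 187·t and substitute into x ≡ 3 (mod 7): 187·t ≡ 3 − 51 = -48 (mod 7).
    Reduce coefficients mod 7: 5·t ≡ 1 (mod 7).
    The inverse of 5 mod 7 is 3 (since 5·3 = 15 = 2·7 + 1), so t ≡ 3·1 = 3 ≡ 3 (mod 7).
    Then x = 51 + 187·3 = 612, valid modulo lcm(187, 7) = 1309: x ≡ 612 (mod 1309).
  Combine with x ≡ 1 (mod 5); new modulus lcm = 6545.
    Write x = 612 + 1309·t and substitute into x ≡ 1 (mod 5): 1309·t ≡ 1 − 612 = -611 (mod 5).
    Reduce coefficients mod 5: 4·t ≡ 4 (mod 5).
    The inverse of 4 mod 5 is 4 (since 4·4 = 16 = 3·5 + 1), so t ≡ 4·4 = 16 ≡ 1 (mod 5).
    Then x = 612 + 1309·1 = 1921, valid modulo lcm(1309, 5) = 6545: x ≡ 1921 (mod 6545).
Verify against each original: 1921 mod 11 = 7, 1921 mod 17 = 0, 1921 mod 7 = 3, 1921 mod 5 = 1.

x ≡ 1921 (mod 6545).


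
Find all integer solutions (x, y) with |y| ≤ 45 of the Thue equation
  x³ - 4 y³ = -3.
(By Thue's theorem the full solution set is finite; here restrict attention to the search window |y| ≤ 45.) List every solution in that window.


The equation is x³ - 4y³ = -3. For fixed y, x³ = 4·y³ − 3, so a solution requires the RHS to be a perfect cube.
Strategy: iterate y from -45 to 45, compute RHS = 4·y³ − 3, and check whether it is a (positive or negative) perfect cube.
Check small values of y:
  y = 0: RHS = -3 is not a perfect cube.
  y = 1: RHS = 1 = (1)³ ⇒ x = 1 works.
  y = -1: RHS = -7 is not a perfect cube.
  y = 2: RHS = 29 is not a perfect cube.
  y = -2: RHS = -35 is not a perfect cube.
  y = 3: RHS = 105 is not a perfect cube.
  y = -3: RHS = -111 is not a perfect cube.
Continuing the search up to |y| = 45 finds no further solutions beyond those listed.
Collected solutions: (1, 1).

Solutions (with |y| ≤ 45): (1, 1).
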